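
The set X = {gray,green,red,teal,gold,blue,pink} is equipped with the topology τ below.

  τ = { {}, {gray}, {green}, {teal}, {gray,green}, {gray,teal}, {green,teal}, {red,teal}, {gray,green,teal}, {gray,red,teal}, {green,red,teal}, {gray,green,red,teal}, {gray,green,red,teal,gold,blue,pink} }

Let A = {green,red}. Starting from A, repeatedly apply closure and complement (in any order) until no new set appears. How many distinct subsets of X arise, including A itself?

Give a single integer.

8

cl via duality: int({gray,teal,gold,blue,pink}) = {gray,teal}, so X∖{gray,teal} = {green,red,gold,blue,pink}
Write k for closure, c for complement:
  1. A     = {green,red}
  2. kA    = {green,red,gold,blue,pink}
  3. cA    = {gray,teal,gold,blue,pink}
  4. ckA   = {gray,teal}
  5. kcA   = {gray,red,teal,gold,blue,pink}
  6. ckcA  = {green}
  7. kckcA = {green,gold,blue,pink}
  8. ckckcA = {gray,red,teal}
applying k or c yields no new set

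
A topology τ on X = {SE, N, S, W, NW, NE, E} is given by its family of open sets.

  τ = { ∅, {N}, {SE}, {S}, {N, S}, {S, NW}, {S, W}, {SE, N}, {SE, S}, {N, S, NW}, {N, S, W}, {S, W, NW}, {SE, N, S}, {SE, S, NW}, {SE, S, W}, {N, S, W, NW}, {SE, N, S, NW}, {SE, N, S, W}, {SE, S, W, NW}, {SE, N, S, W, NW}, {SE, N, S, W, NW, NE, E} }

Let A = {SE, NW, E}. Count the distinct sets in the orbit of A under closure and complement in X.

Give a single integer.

8

cl via duality: int({N, S, W, NE}) = {N, S, W}, so X∖{N, S, W} = {SE, NW, NE, E}
Write k for closure, c for complement:
  1. A     = {SE, NW, E}
  2. kA    = {SE, NW, NE, E}
  3. cA    = {N, S, W, NE}
  4. ckA   = {N, S, W}
  5. kcA   = {N, S, W, NW, NE, E}
  6. ckcA  = {SE}
  7. kckcA = {SE, NE, E}
  8. ckckcA = {N, S, W, NW}
applying k or c yields no new set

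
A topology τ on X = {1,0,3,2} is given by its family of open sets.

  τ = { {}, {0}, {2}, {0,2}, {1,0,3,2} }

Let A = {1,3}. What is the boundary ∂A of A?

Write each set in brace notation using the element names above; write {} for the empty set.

open subsets of A: {}; so int(A) = {}
closure: X∖int(X∖A) = X∖{0,2} = {1,3}
∂A = {1,3} minus {} = {1,3}

{1,3}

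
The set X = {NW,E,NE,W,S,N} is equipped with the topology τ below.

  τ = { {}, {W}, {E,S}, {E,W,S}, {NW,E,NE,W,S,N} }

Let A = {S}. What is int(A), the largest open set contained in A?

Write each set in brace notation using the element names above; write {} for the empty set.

{}

opens ⊆ A: {}; union → int = {}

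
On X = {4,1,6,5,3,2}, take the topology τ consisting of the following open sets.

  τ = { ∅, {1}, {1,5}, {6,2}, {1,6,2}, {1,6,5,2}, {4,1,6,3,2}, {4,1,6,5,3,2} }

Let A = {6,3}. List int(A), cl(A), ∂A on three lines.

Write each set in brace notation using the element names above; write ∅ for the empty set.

int(A) = ∅
cl(A)  = {4,6,3,2}
∂A     = {4,6,3,2}

U open, U⊆A: ∅. int(A) = ⋃ = ∅
X∖A={4,1,5,2}, int(X∖A)={1,5}, hence cl(A)={4,6,3,2}
∂A: remove int from cl → {4,6,3,2}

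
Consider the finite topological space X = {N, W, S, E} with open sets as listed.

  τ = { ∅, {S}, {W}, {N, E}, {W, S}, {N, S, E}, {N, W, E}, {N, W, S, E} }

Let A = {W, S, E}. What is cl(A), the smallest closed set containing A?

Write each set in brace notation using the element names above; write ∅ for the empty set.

cl via duality: int({N}) = ∅, so X∖∅ = {N, W, S, E}

{N, W, S, E}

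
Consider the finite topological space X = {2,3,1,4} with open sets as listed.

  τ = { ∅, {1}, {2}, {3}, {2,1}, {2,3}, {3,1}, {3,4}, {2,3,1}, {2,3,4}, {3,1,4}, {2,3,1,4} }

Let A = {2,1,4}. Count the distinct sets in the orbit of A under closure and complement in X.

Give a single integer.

cl via duality: int({3}) = {3}, so X∖{3} = {2,1,4}
Write k for closure, c for complement:
  1. A     = {2,1,4}
  2. cA    = {3}
  3. kcA   = {3,4}
  4. ckcA  = {2,1}
applying k or c yields no new set

4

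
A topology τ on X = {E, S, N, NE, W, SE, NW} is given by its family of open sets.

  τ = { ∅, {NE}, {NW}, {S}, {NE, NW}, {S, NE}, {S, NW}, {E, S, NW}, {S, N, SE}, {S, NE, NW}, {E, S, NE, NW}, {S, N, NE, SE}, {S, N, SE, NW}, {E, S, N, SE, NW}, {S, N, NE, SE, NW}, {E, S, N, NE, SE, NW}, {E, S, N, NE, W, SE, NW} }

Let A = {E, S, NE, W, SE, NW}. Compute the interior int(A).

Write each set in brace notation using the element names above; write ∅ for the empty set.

interior: largest open inside A is {E, S, NE, NW} (from ∅, {S}, {NW}, {NE}, {NE, NW}, {S, NW}, {S, NE}, {S, NE, NW}, {E, S, NW}, {E, S, NE, NW})

{E, S, NE, NW}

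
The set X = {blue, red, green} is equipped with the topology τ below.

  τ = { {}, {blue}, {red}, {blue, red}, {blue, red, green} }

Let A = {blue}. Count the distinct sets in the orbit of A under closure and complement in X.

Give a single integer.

4

X∖A={red, green}, int(X∖A)={red}, hence cl(A)={blue, green}
Orbit (k=closure, c=complement):
  1. A     = {blue}
  2. kA    = {blue, green}
  3. cA    = {red, green}
  4. ckA   = {red}
(closed under both — stop)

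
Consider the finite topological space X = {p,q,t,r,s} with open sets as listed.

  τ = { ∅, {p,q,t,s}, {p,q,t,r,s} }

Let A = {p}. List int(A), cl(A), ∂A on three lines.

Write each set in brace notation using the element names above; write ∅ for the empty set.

interior: largest open inside A is ∅ (from ∅)
cl via duality: int({q,t,r,s}) = ∅, so X∖∅ = {p,q,t,r,s}
cl∖int = {p,q,t,r,s}

int(A) = ∅
cl(A)  = {p,q,t,r,s}
∂A     = {p,q,t,r,s}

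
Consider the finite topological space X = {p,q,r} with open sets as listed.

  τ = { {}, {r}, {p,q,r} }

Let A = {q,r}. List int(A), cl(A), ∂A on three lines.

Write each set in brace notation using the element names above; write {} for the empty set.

open subsets of A: {}, {r}; so int(A) = {r}
closure: X∖int(X∖A) = X∖{} = {p,q,r}
∂A = {p,q,r} minus {r} = {p,q}

int(A) = {r}
cl(A)  = {p,q,r}
∂A     = {p,q}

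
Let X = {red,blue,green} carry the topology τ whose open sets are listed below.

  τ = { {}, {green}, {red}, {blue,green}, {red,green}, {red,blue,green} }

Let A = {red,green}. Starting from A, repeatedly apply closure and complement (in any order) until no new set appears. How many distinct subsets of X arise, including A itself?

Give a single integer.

4

cl via duality: int({blue}) = {}, so X∖{} = {red,blue,green}
Write k for closure, c for complement:
  1. A     = {red,green}
  2. kA    = {red,blue,green}
  3. cA    = {blue}
  4. ckA   = {}
applying k or c yields no new set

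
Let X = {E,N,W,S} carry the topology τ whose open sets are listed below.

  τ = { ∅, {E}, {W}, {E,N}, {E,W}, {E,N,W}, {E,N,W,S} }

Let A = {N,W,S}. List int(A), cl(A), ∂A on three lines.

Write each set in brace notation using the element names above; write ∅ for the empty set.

opens ⊆ A: ∅, {W}; union → int = {W}
complement {E}; its interior {E}; cl(A) = X∖{E} = {N,W,S}
boundary = {N,W,S} ∖ {W} = {N,S}

int(A) = {W}
cl(A)  = {N,W,S}
∂A     = {N,S}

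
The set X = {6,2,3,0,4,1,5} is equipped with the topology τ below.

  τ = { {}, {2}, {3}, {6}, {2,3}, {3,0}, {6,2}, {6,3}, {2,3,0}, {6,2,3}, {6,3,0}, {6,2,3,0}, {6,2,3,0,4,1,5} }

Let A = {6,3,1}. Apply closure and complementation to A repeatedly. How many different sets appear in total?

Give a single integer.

complement {2,0,4,5}; its interior {2}; cl(A) = X∖{2} = {6,3,0,4,1,5}
With k = closure, c = complement:
  1. A     = {6,3,1}
  2. kA    = {6,3,0,4,1,5}
  3. cA    = {2,0,4,5}
  4. ckA   = {2}
  5. kcA   = {2,0,4,1,5}
  6. kckA  = {2,4,1,5}
  7. ckcA  = {6,3}
  8. ckckA = {6,3,0}
k, c of each give nothing new

8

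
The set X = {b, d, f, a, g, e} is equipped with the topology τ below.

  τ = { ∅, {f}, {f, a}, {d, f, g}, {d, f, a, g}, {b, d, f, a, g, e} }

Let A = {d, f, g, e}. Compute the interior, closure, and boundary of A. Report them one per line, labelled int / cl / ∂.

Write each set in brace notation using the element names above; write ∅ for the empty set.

int(A) = {d, f, g}
cl(A)  = {b, d, f, a, g, e}
∂A     = {b, a, e}

opens ⊆ A: ∅, {f}, {d, f, g}; union → int = {d, f, g}
complement {b, a}; its interior ∅; cl(A) = X∖∅ = {b, d, f, a, g, e}
boundary = {b, d, f, a, g, e} ∖ {d, f, g} = {b, a, e}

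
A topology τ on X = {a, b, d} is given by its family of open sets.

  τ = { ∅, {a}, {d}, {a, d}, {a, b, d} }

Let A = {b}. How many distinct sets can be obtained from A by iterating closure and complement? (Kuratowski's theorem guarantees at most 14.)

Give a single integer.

X∖A={a, d}, int(X∖A)={a, d}, hence cl(A)={b}
Orbit (k=closure, c=complement):
  1. A     = {b}
  2. cA    = {a, d}
  3. kcA   = {a, b, d}
  4. ckcA  = ∅
(closed under both — stop)

4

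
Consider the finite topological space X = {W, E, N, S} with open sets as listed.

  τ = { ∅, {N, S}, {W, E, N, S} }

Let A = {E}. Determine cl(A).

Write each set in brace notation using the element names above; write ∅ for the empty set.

closure: X∖int(X∖A) = X∖{N, S} = {W, E}

{W, E}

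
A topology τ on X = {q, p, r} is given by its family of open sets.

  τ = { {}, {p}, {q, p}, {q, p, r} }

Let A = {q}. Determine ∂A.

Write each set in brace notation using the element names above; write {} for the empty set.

{q, r}

U open, U⊆A: {}. int(A) = ⋃ = {}
X∖A={p, r}, int(X∖A)={p}, hence cl(A)={q, r}
∂A: remove int from cl → {q, r}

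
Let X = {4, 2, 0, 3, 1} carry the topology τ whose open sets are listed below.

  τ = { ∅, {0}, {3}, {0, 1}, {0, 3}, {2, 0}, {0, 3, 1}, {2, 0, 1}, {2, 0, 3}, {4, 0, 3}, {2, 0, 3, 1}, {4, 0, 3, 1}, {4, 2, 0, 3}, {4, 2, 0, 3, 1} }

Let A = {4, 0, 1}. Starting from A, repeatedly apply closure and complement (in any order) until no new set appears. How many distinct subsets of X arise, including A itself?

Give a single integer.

cl via duality: int({2, 3}) = {3}, so X∖{3} = {4, 2, 0, 1}
Write k for closure, c for complement:
  1. A     = {4, 0, 1}
  2. kA    = {4, 2, 0, 1}
  3. cA    = {2, 3}
  4. ckA   = {3}
  5. kcA   = {4, 2, 3}
  6. kckA  = {4, 3}
  7. ckcA  = {0, 1}
  8. ckckA = {2, 0, 1}
applying k or c yields no new set

8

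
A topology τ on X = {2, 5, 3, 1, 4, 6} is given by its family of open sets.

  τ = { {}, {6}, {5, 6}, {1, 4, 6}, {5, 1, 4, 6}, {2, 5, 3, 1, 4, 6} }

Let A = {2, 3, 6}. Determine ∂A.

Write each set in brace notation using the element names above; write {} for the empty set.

{2, 5, 3, 1, 4}

interior: largest open inside A is {6} (from {}, {6})
cl via duality: int({5, 1, 4}) = {}, so X∖{} = {2, 5, 3, 1, 4, 6}
cl∖int = {2, 5, 3, 1, 4}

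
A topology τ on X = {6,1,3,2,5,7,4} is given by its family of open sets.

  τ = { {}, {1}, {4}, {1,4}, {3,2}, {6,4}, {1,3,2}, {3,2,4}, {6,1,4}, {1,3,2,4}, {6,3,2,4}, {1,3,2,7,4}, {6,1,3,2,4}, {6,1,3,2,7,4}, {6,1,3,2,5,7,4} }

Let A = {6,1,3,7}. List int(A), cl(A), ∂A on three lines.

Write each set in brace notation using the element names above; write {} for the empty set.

int(A) = {1}
cl(A)  = {6,1,3,2,5,7}
∂A     = {6,3,2,5,7}

opens ⊆ A: {}, {1}; union → int = {1}
complement {2,5,4}; its interior {4}; cl(A) = X∖{4} = {6,1,3,2,5,7}
boundary = {6,1,3,2,5,7} ∖ {1} = {6,3,2,5,7}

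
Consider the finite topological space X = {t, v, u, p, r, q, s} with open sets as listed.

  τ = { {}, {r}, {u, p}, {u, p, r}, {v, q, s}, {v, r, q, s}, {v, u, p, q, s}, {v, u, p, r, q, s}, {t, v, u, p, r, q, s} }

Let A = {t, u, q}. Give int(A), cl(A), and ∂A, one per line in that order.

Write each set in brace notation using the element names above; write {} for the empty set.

int(A) = {}
cl(A)  = {t, v, u, p, q, s}
∂A     = {t, v, u, p, q, s}

U open, U⊆A: {}. int(A) = ⋃ = {}
X∖A={v, p, r, s}, int(X∖A)={r}, hence cl(A)={t, v, u, p, q, s}
∂A: remove int from cl → {t, v, u, p, q, s}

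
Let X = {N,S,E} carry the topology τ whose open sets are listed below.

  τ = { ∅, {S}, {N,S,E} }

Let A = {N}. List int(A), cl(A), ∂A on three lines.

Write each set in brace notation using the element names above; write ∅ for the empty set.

int(A) = ∅
cl(A)  = {N,E}
∂A     = {N,E}

open subsets of A: ∅; so int(A) = ∅
closure: X∖int(X∖A) = X∖{S} = {N,E}
∂A = {N,E} minus ∅ = {N,E}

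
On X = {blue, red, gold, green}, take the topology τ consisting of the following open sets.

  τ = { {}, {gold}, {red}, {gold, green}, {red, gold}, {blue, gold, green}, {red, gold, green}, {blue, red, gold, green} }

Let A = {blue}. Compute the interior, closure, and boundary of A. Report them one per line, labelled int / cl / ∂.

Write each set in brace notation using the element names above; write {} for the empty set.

interior: largest open inside A is {} (from {})
cl via duality: int({red, gold, green}) = {red, gold, green}, so X∖{red, gold, green} = {blue}
cl∖int = {blue}

int(A) = {}
cl(A)  = {blue}
∂A     = {blue}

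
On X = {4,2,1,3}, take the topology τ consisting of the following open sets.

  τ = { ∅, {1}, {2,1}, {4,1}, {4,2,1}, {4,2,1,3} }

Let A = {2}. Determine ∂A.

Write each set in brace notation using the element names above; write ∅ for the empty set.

interior: largest open inside A is ∅ (from ∅)
cl via duality: int({4,1,3}) = {4,1}, so X∖{4,1} = {2,3}
cl∖int = {2,3}

{2,3}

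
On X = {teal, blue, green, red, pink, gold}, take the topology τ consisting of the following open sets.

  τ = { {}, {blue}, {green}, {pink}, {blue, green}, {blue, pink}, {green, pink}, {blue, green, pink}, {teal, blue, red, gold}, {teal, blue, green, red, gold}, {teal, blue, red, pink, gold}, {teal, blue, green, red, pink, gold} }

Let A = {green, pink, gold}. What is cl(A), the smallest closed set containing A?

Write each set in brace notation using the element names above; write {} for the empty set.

cl via duality: int({teal, blue, red}) = {blue}, so X∖{blue} = {teal, green, red, pink, gold}

{teal, green, red, pink, gold}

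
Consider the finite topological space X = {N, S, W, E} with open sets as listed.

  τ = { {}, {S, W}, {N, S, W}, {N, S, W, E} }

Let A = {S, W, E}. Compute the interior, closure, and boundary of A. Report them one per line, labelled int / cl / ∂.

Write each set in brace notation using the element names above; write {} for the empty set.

open subsets of A: {}, {S, W}; so int(A) = {S, W}
closure: X∖int(X∖A) = X∖{} = {N, S, W, E}
∂A = {N, S, W, E} minus {S, W} = {N, E}

int(A) = {S, W}
cl(A)  = {N, S, W, E}
∂A     = {N, E}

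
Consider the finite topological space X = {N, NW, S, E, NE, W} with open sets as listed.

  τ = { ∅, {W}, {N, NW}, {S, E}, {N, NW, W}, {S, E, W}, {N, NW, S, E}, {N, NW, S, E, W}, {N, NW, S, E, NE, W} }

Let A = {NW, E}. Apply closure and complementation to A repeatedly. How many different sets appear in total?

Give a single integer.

8

cl via duality: int({N, S, NE, W}) = {W}, so X∖{W} = {N, NW, S, E, NE}
Write k for closure, c for complement:
  1. A     = {NW, E}
  2. kA    = {N, NW, S, E, NE}
  3. cA    = {N, S, NE, W}
  4. ckA   = {W}
  5. kcA   = {N, NW, S, E, NE, W}
  6. kckA  = {NE, W}
  7. ckcA  = ∅
  8. ckckA = {N, NW, S, E}
applying k or c yields no new set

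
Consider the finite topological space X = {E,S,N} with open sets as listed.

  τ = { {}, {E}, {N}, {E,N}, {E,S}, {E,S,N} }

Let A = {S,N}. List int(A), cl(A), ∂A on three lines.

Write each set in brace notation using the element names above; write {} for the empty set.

opens ⊆ A: {}, {N}; union → int = {N}
complement {E}; its interior {E}; cl(A) = X∖{E} = {S,N}
boundary = {S,N} ∖ {N} = {S}

int(A) = {N}
cl(A)  = {S,N}
∂A     = {S}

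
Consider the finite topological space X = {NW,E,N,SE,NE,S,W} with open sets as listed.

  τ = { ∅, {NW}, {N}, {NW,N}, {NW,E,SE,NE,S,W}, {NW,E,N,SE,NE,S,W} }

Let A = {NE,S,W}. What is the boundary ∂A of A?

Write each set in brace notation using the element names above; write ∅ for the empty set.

{E,SE,NE,S,W}

interior: largest open inside A is ∅ (from ∅)
cl via duality: int({NW,E,N,SE}) = {NW,N}, so X∖{NW,N} = {E,SE,NE,S,W}
cl∖int = {E,SE,NE,S,W}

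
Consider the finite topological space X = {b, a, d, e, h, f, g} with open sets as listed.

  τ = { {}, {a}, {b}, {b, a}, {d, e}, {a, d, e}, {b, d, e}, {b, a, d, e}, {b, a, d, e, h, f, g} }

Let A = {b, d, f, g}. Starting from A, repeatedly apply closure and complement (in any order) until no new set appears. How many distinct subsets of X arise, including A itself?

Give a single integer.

10

complement {a, e, h}; its interior {a}; cl(A) = X∖{a} = {b, d, e, h, f, g}
With k = closure, c = complement:
  1. A     = {b, d, f, g}
  2. kA    = {b, d, e, h, f, g}
  3. cA    = {a, e, h}
  4. ckA   = {a}
  5. kcA   = {a, d, e, h, f, g}
  6. kckA  = {a, h, f, g}
  7. ckcA  = {b}
  8. ckckA = {b, d, e}
  9. kckcA = {b, h, f, g}
  10. ckckcA = {a, d, e}
k, c of each give nothing new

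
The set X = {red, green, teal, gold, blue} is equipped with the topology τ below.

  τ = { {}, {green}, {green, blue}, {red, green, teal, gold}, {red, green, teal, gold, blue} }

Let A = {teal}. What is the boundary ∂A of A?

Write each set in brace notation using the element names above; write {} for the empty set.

{red, teal, gold}

open subsets of A: {}; so int(A) = {}
closure: X∖int(X∖A) = X∖{green, blue} = {red, teal, gold}
∂A = {red, teal, gold} minus {} = {red, teal, gold}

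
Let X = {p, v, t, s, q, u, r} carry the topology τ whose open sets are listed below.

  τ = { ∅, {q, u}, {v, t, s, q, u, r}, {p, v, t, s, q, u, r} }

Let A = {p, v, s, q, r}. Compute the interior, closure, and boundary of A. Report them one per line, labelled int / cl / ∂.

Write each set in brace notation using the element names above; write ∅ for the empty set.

open subsets of A: ∅; so int(A) = ∅
closure: X∖int(X∖A) = X∖∅ = {p, v, t, s, q, u, r}
∂A = {p, v, t, s, q, u, r} minus ∅ = {p, v, t, s, q, u, r}

int(A) = ∅
cl(A)  = {p, v, t, s, q, u, r}
∂A     = {p, v, t, s, q, u, r}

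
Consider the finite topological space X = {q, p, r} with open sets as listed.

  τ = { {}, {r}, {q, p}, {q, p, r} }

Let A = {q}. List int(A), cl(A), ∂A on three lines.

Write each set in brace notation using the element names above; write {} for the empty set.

open subsets of A: {}; so int(A) = {}
closure: X∖int(X∖A) = X∖{r} = {q, p}
∂A = {q, p} minus {} = {q, p}

int(A) = {}
cl(A)  = {q, p}
∂A     = {q, p}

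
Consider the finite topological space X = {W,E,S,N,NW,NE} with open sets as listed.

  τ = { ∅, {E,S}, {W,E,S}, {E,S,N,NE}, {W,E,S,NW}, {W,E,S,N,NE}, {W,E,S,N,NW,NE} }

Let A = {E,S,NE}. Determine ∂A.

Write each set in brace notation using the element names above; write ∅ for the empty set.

{W,N,NW,NE}

interior: largest open inside A is {E,S} (from ∅, {E,S})
cl via duality: int({W,N,NW}) = ∅, so X∖∅ = {W,E,S,N,NW,NE}
cl∖int = {W,N,NW,NE}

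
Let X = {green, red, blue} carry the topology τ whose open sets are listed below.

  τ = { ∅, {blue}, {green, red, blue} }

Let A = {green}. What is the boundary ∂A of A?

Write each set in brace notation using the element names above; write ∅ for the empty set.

interior: largest open inside A is ∅ (from ∅)
cl via duality: int({red, blue}) = {blue}, so X∖{blue} = {green, red}
cl∖int = {green, red}

{green, red}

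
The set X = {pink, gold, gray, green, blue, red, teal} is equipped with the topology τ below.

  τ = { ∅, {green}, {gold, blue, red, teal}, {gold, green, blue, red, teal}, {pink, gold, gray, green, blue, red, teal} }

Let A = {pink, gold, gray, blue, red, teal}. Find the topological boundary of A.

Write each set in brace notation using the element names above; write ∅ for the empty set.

{pink, gray}

opens ⊆ A: ∅, {gold, blue, red, teal}; union → int = {gold, blue, red, teal}
complement {green}; its interior {green}; cl(A) = X∖{green} = {pink, gold, gray, blue, red, teal}
boundary = {pink, gold, gray, blue, red, teal} ∖ {gold, blue, red, teal} = {pink, gray}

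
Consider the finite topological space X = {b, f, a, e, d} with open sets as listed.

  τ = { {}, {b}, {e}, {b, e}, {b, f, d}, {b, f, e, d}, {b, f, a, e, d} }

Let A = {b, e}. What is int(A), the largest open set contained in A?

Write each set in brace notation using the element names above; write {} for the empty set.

opens ⊆ A: {}, {e}, {b}, {b, e}; union → int = {b, e}

{b, e}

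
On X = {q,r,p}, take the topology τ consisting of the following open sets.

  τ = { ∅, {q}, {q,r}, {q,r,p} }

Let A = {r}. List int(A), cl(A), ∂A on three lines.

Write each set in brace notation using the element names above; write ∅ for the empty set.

int(A) = ∅
cl(A)  = {r,p}
∂A     = {r,p}

U open, U⊆A: ∅. int(A) = ⋃ = ∅
X∖A={q,p}, int(X∖A)={q}, hence cl(A)={r,p}
∂A: remove int from cl → {r,p}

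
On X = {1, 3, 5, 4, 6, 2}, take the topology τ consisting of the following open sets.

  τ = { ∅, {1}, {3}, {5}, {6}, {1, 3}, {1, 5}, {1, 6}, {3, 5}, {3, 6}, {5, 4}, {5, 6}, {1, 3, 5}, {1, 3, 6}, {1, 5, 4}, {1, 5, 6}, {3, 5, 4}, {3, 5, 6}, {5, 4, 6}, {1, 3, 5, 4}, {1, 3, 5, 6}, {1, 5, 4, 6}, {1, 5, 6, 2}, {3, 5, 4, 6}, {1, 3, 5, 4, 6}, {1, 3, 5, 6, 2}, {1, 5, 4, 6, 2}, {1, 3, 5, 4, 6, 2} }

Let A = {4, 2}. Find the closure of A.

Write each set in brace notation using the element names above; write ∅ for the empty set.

{4, 2}

complement {1, 3, 5, 6}; its interior {1, 3, 5, 6}; cl(A) = X∖{1, 3, 5, 6} = {4, 2}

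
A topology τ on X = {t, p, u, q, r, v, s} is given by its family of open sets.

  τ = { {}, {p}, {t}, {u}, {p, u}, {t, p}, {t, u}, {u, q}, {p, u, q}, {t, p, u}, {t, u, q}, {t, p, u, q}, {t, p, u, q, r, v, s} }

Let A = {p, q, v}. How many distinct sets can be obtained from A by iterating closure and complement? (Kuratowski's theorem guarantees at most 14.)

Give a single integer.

8

X∖A={t, u, r, s}, int(X∖A)={t, u}, hence cl(A)={p, q, r, v, s}
Orbit (k=closure, c=complement):
  1. A     = {p, q, v}
  2. kA    = {p, q, r, v, s}
  3. cA    = {t, u, r, s}
  4. ckA   = {t, u}
  5. kcA   = {t, u, q, r, v, s}
  6. ckcA  = {p}
  7. kckcA = {p, r, v, s}
  8. ckckcA = {t, u, q}
(closed under both — stop)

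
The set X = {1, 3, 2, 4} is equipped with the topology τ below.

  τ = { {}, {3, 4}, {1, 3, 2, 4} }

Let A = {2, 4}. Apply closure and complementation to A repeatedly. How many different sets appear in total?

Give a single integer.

4

X∖A={1, 3}, int(X∖A)={}, hence cl(A)={1, 3, 2, 4}
Orbit (k=closure, c=complement):
  1. A     = {2, 4}
  2. kA    = {1, 3, 2, 4}
  3. cA    = {1, 3}
  4. ckA   = {}
(closed under both — stop)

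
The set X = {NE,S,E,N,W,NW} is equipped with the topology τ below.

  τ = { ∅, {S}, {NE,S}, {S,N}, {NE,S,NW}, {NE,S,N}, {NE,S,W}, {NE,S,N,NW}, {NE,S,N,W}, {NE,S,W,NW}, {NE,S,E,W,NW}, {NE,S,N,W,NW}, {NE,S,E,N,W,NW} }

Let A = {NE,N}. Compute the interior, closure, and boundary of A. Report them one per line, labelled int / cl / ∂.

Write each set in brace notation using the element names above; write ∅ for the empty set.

U open, U⊆A: ∅. int(A) = ⋃ = ∅
X∖A={S,E,W,NW}, int(X∖A)={S}, hence cl(A)={NE,E,N,W,NW}
∂A: remove int from cl → {NE,E,N,W,NW}

int(A) = ∅
cl(A)  = {NE,E,N,W,NW}
∂A     = {NE,E,N,W,NW}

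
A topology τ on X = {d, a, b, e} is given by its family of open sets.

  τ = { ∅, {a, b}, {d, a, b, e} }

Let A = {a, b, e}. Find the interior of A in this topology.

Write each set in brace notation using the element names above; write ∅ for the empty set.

opens ⊆ A: ∅, {a, b}; union → int = {a, b}

{a, b}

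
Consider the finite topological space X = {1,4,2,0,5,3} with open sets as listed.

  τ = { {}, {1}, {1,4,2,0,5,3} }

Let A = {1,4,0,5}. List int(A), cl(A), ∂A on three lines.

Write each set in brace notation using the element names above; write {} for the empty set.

opens ⊆ A: {}, {1}; union → int = {1}
complement {2,3}; its interior {}; cl(A) = X∖{} = {1,4,2,0,5,3}
boundary = {1,4,2,0,5,3} ∖ {1} = {4,2,0,5,3}

int(A) = {1}
cl(A)  = {1,4,2,0,5,3}
∂A     = {4,2,0,5,3}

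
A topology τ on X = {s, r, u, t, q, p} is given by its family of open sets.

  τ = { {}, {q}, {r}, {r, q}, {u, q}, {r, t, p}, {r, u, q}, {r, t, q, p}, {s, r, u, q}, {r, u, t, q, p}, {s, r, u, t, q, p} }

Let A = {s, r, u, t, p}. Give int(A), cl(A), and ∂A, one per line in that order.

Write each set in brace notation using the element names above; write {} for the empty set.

interior: largest open inside A is {r, t, p} (from {}, {r}, {r, t, p})
cl via duality: int({q}) = {q}, so X∖{q} = {s, r, u, t, p}
cl∖int = {s, u}

int(A) = {r, t, p}
cl(A)  = {s, r, u, t, p}
∂A     = {s, u}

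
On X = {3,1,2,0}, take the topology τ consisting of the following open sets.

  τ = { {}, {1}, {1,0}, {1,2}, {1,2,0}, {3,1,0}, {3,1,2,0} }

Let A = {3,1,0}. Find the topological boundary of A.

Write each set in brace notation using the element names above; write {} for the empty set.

{2}

open subsets of A: {}, {1}, {1,0}, {3,1,0}; so int(A) = {3,1,0}
closure: X∖int(X∖A) = X∖{} = {3,1,2,0}
∂A = {3,1,2,0} minus {3,1,0} = {2}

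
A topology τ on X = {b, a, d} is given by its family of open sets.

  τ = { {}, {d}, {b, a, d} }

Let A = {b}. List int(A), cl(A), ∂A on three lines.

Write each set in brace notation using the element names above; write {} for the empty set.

interior: largest open inside A is {} (from {})
cl via duality: int({a, d}) = {d}, so X∖{d} = {b, a}
cl∖int = {b, a}

int(A) = {}
cl(A)  = {b, a}
∂A     = {b, a}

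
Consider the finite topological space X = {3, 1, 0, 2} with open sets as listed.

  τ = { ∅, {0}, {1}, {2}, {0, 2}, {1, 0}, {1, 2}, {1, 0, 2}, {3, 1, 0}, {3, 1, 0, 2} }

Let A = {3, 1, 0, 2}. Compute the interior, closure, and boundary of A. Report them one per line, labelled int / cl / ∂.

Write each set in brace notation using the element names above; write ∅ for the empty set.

open subsets of A: ∅, {0}, {2}, {1}, {1, 2}, {0, 2}, {1, 0}, {3, 1, 0}, {1, 0, 2}, {3, 1, 0, 2}; so int(A) = {3, 1, 0, 2}
closure: X∖int(X∖A) = X∖∅ = {3, 1, 0, 2}
∂A = {3, 1, 0, 2} minus {3, 1, 0, 2} = ∅

int(A) = {3, 1, 0, 2}
cl(A)  = {3, 1, 0, 2}
∂A     = ∅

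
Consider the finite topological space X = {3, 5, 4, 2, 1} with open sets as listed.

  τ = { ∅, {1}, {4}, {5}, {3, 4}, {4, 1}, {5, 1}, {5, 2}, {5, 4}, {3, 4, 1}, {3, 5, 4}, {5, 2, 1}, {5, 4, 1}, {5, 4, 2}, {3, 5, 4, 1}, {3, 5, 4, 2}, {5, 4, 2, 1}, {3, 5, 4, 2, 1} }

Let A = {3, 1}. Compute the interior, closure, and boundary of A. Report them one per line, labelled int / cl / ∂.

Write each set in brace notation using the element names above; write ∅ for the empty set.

opens ⊆ A: ∅, {1}; union → int = {1}
complement {5, 4, 2}; its interior {5, 4, 2}; cl(A) = X∖{5, 4, 2} = {3, 1}
boundary = {3, 1} ∖ {1} = {3}

int(A) = {1}
cl(A)  = {3, 1}
∂A     = {3}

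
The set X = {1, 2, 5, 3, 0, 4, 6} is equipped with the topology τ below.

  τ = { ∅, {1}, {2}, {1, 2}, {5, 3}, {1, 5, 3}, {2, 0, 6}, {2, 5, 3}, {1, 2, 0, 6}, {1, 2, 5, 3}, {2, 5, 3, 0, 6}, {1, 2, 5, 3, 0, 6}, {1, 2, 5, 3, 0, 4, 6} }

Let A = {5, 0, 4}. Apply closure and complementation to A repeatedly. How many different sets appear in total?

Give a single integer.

10

cl via duality: int({1, 2, 3, 6}) = {1, 2}, so X∖{1, 2} = {5, 3, 0, 4, 6}
Write k for closure, c for complement:
  1. A     = {5, 0, 4}
  2. kA    = {5, 3, 0, 4, 6}
  3. cA    = {1, 2, 3, 6}
  4. ckA   = {1, 2}
  5. kcA   = {1, 2, 5, 3, 0, 4, 6}
  6. kckA  = {1, 2, 0, 4, 6}
  7. ckcA  = ∅
  8. ckckA = {5, 3}
  9. kckckA = {5, 3, 4}
  10. ckckckA = {1, 2, 0, 6}
applying k or c yields no new set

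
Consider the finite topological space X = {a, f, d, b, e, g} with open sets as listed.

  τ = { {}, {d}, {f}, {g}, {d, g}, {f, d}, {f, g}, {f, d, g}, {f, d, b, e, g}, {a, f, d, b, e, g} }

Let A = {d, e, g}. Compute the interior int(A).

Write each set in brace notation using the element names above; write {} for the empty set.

opens ⊆ A: {}, {g}, {d}, {d, g}; union → int = {d, g}

{d, g}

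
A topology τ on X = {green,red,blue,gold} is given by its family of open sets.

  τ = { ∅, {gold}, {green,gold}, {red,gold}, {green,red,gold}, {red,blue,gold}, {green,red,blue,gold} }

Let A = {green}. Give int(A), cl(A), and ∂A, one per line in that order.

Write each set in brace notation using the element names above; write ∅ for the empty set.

int(A) = ∅
cl(A)  = {green}
∂A     = {green}

interior: largest open inside A is ∅ (from ∅)
cl via duality: int({red,blue,gold}) = {red,blue,gold}, so X∖{red,blue,gold} = {green}
cl∖int = {green}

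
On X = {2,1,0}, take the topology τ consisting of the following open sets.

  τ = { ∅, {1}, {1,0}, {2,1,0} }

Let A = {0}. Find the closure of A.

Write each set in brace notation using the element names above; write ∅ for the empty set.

{2,0}

closure: X∖int(X∖A) = X∖{1} = {2,0}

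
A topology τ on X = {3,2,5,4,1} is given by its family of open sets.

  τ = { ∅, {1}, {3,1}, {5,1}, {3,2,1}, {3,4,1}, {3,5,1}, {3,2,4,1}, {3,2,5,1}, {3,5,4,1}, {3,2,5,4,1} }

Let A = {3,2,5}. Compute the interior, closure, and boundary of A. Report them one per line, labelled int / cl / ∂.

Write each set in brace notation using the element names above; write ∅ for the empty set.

U open, U⊆A: ∅. int(A) = ⋃ = ∅
X∖A={4,1}, int(X∖A)={1}, hence cl(A)={3,2,5,4}
∂A: remove int from cl → {3,2,5,4}

int(A) = ∅
cl(A)  = {3,2,5,4}
∂A     = {3,2,5,4}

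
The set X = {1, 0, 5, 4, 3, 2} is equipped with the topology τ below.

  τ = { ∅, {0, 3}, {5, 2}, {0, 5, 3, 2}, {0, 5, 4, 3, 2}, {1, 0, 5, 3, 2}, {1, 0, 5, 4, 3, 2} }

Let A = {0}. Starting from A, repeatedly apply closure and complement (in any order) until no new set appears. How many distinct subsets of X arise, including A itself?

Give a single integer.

8

closure: X∖int(X∖A) = X∖{5, 2} = {1, 0, 4, 3}
Let k=closure and c=complement:
  1. A     = {0}
  2. kA    = {1, 0, 4, 3}
  3. cA    = {1, 5, 4, 3, 2}
  4. ckA   = {5, 2}
  5. kcA   = {1, 0, 5, 4, 3, 2}
  6. kckA  = {1, 5, 4, 2}
  7. ckcA  = ∅
  8. ckckA = {0, 3}
— saturated at 8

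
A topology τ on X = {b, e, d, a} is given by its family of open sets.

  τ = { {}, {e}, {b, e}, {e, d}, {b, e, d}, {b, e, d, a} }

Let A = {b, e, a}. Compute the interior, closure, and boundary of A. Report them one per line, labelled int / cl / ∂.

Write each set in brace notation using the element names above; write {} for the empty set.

interior: largest open inside A is {b, e} (from {}, {e}, {b, e})
cl via duality: int({d}) = {}, so X∖{} = {b, e, d, a}
cl∖int = {d, a}

int(A) = {b, e}
cl(A)  = {b, e, d, a}
∂A     = {d, a}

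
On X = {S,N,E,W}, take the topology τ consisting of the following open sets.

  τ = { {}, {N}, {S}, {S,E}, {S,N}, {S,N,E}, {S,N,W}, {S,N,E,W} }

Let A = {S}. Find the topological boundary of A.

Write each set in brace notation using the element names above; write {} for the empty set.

opens ⊆ A: {}, {S}; union → int = {S}
complement {N,E,W}; its interior {N}; cl(A) = X∖{N} = {S,E,W}
boundary = {S,E,W} ∖ {S} = {E,W}

{E,W}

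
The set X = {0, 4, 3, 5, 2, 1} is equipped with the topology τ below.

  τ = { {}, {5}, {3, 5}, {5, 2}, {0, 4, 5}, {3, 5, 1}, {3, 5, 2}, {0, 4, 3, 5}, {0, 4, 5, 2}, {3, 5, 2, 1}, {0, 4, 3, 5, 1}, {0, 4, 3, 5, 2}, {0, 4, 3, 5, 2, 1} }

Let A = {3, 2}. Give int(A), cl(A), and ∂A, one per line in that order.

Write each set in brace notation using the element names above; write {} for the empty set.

int(A) = {}
cl(A)  = {3, 2, 1}
∂A     = {3, 2, 1}

open subsets of A: {}; so int(A) = {}
closure: X∖int(X∖A) = X∖{0, 4, 5} = {3, 2, 1}
∂A = {3, 2, 1} minus {} = {3, 2, 1}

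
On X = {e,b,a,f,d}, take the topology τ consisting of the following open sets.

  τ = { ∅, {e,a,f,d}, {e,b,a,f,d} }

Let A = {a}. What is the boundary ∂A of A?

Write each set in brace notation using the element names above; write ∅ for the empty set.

U open, U⊆A: ∅. int(A) = ⋃ = ∅
X∖A={e,b,f,d}, int(X∖A)=∅, hence cl(A)={e,b,a,f,d}
∂A: remove int from cl → {e,b,a,f,d}

{e,b,a,f,d}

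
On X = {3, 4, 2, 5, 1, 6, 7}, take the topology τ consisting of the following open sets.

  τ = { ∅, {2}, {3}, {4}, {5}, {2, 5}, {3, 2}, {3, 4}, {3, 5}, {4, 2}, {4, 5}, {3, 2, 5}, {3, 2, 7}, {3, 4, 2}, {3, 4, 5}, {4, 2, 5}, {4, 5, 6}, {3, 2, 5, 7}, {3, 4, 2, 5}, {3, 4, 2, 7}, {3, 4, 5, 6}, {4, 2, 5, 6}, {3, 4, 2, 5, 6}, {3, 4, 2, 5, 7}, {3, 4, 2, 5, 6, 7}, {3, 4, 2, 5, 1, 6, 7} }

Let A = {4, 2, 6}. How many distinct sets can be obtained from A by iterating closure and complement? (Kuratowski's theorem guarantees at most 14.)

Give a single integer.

complement {3, 5, 1, 7}; its interior {3, 5}; cl(A) = X∖{3, 5} = {4, 2, 1, 6, 7}
With k = closure, c = complement:
  1. A     = {4, 2, 6}
  2. kA    = {4, 2, 1, 6, 7}
  3. cA    = {3, 5, 1, 7}
  4. ckA   = {3, 5}
  5. kcA   = {3, 5, 1, 6, 7}
  6. ckcA  = {4, 2}
k, c of each give nothing new

6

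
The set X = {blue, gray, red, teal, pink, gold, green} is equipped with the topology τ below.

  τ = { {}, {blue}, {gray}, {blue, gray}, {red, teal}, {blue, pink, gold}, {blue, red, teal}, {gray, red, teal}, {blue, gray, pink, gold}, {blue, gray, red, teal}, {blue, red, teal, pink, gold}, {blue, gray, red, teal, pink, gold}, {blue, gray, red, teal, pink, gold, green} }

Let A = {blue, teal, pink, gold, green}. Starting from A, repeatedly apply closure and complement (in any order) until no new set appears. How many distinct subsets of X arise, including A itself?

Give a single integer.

complement {gray, red}; its interior {gray}; cl(A) = X∖{gray} = {blue, red, teal, pink, gold, green}
With k = closure, c = complement:
  1. A     = {blue, teal, pink, gold, green}
  2. kA    = {blue, red, teal, pink, gold, green}
  3. cA    = {gray, red}
  4. ckA   = {gray}
  5. kcA   = {gray, red, teal, green}
  6. kckA  = {gray, green}
  7. ckcA  = {blue, pink, gold}
  8. ckckA = {blue, red, teal, pink, gold}
  9. kckcA = {blue, pink, gold, green}
  10. ckckcA = {gray, red, teal}
k, c of each give nothing new

10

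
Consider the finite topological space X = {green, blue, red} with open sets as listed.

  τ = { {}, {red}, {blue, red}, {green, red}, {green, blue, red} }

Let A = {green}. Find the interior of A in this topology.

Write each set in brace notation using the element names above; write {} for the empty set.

interior: largest open inside A is {} (from {})

{}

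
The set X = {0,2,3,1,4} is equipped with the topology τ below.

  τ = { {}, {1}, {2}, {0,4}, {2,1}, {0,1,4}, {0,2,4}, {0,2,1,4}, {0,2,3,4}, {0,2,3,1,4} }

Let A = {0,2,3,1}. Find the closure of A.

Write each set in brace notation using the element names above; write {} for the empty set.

cl via duality: int({4}) = {}, so X∖{} = {0,2,3,1,4}

{0,2,3,1,4}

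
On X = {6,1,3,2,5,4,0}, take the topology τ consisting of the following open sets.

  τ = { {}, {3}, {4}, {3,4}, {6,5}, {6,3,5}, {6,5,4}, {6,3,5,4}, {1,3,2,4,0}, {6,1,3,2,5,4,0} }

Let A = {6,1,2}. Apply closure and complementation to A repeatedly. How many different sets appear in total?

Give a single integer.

closure: X∖int(X∖A) = X∖{3,4} = {6,1,2,5,0}
Let k=closure and c=complement:
  1. A     = {6,1,2}
  2. kA    = {6,1,2,5,0}
  3. cA    = {3,5,4,0}
  4. ckA   = {3,4}
  5. kcA   = {6,1,3,2,5,4,0}
  6. kckA  = {1,3,2,4,0}
  7. ckcA  = {}
  8. ckckA = {6,5}
— saturated at 8

8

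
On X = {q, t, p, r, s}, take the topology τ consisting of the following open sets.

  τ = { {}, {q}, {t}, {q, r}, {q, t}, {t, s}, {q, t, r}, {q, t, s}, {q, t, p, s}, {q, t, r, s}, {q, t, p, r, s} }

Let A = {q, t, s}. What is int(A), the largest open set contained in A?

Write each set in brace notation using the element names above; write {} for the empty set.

{q, t, s}

open subsets of A: {}, {t}, {q}, {q, t}, {t, s}, {q, t, s}; so int(A) = {q, t, s}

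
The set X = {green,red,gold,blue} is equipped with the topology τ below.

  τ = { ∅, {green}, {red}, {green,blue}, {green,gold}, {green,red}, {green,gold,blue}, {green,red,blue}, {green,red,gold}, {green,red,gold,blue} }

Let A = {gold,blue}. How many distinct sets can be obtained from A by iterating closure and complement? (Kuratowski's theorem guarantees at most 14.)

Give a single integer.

4

complement {green,red}; its interior {green,red}; cl(A) = X∖{green,red} = {gold,blue}
With k = closure, c = complement:
  1. A     = {gold,blue}
  2. cA    = {green,red}
  3. kcA   = {green,red,gold,blue}
  4. ckcA  = ∅
k, c of each give nothing new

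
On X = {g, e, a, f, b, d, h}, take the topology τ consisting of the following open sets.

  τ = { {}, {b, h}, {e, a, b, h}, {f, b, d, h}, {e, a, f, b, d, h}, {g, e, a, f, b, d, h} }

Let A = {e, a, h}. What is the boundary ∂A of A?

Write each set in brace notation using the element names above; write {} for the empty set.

opens ⊆ A: {}; union → int = {}
complement {g, f, b, d}; its interior {}; cl(A) = X∖{} = {g, e, a, f, b, d, h}
boundary = {g, e, a, f, b, d, h} ∖ {} = {g, e, a, f, b, d, h}

{g, e, a, f, b, d, h}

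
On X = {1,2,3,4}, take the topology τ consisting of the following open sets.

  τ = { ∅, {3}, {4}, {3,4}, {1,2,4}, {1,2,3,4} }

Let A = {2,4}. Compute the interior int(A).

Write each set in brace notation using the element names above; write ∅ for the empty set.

{4}

opens ⊆ A: ∅, {4}; union → int = {4}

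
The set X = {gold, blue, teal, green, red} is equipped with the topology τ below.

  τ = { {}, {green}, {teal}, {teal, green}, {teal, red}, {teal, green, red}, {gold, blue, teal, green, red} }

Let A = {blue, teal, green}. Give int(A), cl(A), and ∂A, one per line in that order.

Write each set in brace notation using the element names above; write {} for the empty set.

U open, U⊆A: {}, {teal}, {green}, {teal, green}. int(A) = ⋃ = {teal, green}
X∖A={gold, red}, int(X∖A)={}, hence cl(A)={gold, blue, teal, green, red}
∂A: remove int from cl → {gold, blue, red}

int(A) = {teal, green}
cl(A)  = {gold, blue, teal, green, red}
∂A     = {gold, blue, red}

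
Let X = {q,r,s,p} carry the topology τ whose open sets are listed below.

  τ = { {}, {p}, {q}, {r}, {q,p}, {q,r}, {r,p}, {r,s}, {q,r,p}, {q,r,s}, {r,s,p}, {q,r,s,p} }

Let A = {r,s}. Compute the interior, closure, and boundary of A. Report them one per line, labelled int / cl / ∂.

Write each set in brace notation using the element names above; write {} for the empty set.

interior: largest open inside A is {r,s} (from {}, {r}, {r,s})
cl via duality: int({q,p}) = {q,p}, so X∖{q,p} = {r,s}
cl∖int = {}

int(A) = {r,s}
cl(A)  = {r,s}
∂A     = {}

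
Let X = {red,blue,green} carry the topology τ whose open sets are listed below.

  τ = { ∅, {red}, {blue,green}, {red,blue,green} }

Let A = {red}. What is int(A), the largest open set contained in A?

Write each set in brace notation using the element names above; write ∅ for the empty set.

{red}

open subsets of A: ∅, {red}; so int(A) = {red}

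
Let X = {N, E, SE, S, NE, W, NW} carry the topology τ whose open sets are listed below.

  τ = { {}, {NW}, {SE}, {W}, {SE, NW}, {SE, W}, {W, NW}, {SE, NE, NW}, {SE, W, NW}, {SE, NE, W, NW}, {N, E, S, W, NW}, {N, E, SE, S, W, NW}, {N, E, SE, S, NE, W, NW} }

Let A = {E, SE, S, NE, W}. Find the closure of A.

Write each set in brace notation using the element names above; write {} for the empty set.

{N, E, SE, S, NE, W}

complement {N, NW}; its interior {NW}; cl(A) = X∖{NW} = {N, E, SE, S, NE, W}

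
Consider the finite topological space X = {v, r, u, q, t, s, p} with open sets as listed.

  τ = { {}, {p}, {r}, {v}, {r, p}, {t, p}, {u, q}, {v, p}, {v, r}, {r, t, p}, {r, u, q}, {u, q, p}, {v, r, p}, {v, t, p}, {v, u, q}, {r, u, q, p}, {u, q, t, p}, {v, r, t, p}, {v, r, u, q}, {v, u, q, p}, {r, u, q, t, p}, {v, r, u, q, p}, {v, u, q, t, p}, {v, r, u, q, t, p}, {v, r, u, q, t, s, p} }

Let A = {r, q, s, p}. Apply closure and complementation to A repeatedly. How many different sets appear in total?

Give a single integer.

12

X∖A={v, u, t}, int(X∖A)={v}, hence cl(A)={r, u, q, t, s, p}
Orbit (k=closure, c=complement):
  1. A     = {r, q, s, p}
  2. kA    = {r, u, q, t, s, p}
  3. cA    = {v, u, t}
  4. ckA   = {v}
  5. kcA   = {v, u, q, t, s}
  6. kckA  = {v, s}
  7. ckcA  = {r, p}
  8. ckckA = {r, u, q, t, p}
  9. kckcA = {r, t, s, p}
  10. ckckcA = {v, u, q}
  11. kckckcA = {v, u, q, s}
  12. ckckckcA = {r, t, p}
(closed under both — stop)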